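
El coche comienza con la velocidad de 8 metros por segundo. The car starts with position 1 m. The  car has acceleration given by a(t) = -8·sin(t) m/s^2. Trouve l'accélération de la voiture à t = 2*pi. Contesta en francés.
De l'équation de l'accélération a(t) = -8·sin(t), nous substituons t = 2*pi pour obtenir a = 0.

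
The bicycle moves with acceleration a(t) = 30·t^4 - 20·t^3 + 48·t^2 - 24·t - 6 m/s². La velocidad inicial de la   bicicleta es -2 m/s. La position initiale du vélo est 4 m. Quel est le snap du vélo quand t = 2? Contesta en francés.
Pour résoudre ceci, nous devons prendre 2 dérivées de notre équation de l'accélération a(t) = 30·t^4 - 20·t^3 + 48·t^2 - 24·t - 6. En prenant d/dt de a(t), nous trouvons j(t) = 120·t^3 - 60·t^2 + 96·t - 24. En prenant d/dt de j(t), nous trouvons s(t) = 360·t^2 - 120·t + 96. Nous avons le snap s(t) = 360·t^2 - 120·t + 96. En substituant t = 2: s(2) = 1296.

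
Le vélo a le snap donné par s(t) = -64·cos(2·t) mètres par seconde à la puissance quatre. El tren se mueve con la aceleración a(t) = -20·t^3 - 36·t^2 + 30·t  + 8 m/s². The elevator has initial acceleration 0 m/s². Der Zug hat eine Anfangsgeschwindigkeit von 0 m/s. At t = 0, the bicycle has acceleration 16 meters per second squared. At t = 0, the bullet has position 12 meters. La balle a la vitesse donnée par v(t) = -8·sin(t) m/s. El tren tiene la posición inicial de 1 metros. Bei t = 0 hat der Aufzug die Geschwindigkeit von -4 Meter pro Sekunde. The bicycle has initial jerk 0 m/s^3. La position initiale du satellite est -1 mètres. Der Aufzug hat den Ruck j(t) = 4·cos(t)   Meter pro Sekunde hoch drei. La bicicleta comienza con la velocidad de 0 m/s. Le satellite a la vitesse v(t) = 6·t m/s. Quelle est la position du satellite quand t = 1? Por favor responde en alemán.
Wir müssen unsere Gleichung für die Geschwindigkeit v(t) = 6·t 1-mal integrieren. Durch Integration von der Geschwindigkeit und Verwendung der Anfangsbedingung x(0) = -1, erhalten wir x(t) = 3·t^2 - 1. Mit x(t) = 3·t^2 - 1 und Einsetzen von t = 1, finden wir x = 2.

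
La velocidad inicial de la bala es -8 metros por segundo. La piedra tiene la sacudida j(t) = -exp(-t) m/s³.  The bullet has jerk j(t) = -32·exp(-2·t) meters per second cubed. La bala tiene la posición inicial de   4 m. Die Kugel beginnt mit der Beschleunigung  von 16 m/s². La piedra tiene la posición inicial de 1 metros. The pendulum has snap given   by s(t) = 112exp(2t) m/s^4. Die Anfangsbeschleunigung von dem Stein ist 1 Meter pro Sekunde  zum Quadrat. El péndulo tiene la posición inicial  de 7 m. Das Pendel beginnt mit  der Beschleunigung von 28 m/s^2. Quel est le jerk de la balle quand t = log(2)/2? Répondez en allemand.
Wir haben den Ruck j(t) = -32·exp(-2·t). Durch Einsetzen von t = log(2)/2: j(log(2)/2) = -16.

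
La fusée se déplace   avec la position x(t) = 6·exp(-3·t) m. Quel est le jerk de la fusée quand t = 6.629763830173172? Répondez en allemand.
Ausgehend von der Position x(t) = 6·exp(-3·t), nehmen wir 3 Ableitungen. Durch Ableiten von der Position erhalten wir die Geschwindigkeit: v(t) = -18·exp(-3·t). Durch Ableiten von der Geschwindigkeit erhalten wir die Beschleunigung: a(t) = 54·exp(-3·t). Durch Ableiten von der Beschleunigung erhalten wir den Ruck: j(t) = -162·exp(-3·t). Wir haben den Ruck j(t) = -162·exp(-3·t). Durch Einsetzen von t = 6.629763830173172: j(6.629763830173172) = -3.72997113742935E-7.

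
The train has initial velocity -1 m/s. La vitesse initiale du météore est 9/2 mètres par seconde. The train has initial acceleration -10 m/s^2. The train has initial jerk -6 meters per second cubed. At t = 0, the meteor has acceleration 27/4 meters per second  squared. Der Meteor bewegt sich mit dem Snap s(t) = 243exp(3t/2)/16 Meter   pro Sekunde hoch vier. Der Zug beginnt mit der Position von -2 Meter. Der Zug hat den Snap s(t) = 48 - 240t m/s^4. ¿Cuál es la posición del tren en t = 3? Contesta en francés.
Pour résoudre ceci, nous devons prendre 4 intégrales de notre équation du snap s(t) = 48 - 240·t. L'intégrale du snap est le jerk. En utilisant j(0) = -6, nous obtenons j(t) = -120·t^2 + 48·t - 6. En prenant ∫j(t)dt et en appliquant a(0) = -10, nous trouvons a(t) = -40·t^3 + 24·t^2 - 6·t - 10. En intégrant l'accélération et en utilisant la condition initiale v(0) = -1, nous obtenons v(t) = -10·t^4 + 8·t^3 - 3·t^2 - 10·t - 1. En intégrant la vitesse et en utilisant la condition initiale x(0) = -2, nous obtenons x(t) = -2·t^5 + 2·t^4 - t^3 - 5·t^2 - t - 2. Nous avons la position x(t) = -2·t^5 + 2·t^4 - t^3 - 5·t^2 - t - 2. En substituant t = 3: x(3) = -401.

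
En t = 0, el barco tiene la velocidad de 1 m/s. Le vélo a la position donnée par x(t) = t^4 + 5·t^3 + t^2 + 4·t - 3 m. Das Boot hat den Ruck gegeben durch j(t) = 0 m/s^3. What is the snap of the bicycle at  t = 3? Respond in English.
We must differentiate our position equation x(t) = t^4 + 5·t^3 + t^2 + 4·t - 3 4 times. The derivative of position gives velocity: v(t) = 4·t^3 + 15·t^2 + 2·t + 4. The derivative of velocity gives acceleration: a(t) = 12·t^2 + 30·t + 2. The derivative of acceleration gives jerk: j(t) = 24·t + 30. Taking d/dt of j(t), we find s(t) = 24. Using s(t) = 24 and substituting t = 3, we find s = 24.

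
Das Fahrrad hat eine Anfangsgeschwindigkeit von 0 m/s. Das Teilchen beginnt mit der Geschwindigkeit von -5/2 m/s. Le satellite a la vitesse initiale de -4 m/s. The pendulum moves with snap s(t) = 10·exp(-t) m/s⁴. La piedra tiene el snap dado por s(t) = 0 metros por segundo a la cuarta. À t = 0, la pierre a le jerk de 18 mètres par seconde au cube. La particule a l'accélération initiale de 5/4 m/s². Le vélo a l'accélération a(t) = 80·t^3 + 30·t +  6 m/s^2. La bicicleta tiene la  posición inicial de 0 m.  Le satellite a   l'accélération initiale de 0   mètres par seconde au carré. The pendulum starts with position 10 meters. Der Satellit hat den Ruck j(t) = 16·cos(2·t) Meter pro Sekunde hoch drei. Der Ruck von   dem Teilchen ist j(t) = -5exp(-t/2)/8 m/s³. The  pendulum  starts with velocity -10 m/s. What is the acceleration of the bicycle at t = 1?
From the given acceleration equation a(t) = 80·t^3 + 30·t + 6, we substitute t = 1 to get a = 116.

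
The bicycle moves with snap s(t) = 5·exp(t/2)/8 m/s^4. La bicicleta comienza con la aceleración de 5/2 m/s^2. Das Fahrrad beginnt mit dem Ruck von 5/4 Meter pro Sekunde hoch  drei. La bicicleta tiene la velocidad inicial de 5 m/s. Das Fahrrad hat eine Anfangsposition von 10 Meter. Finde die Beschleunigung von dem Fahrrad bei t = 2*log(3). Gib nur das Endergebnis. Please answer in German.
Die Antwort ist 15/2.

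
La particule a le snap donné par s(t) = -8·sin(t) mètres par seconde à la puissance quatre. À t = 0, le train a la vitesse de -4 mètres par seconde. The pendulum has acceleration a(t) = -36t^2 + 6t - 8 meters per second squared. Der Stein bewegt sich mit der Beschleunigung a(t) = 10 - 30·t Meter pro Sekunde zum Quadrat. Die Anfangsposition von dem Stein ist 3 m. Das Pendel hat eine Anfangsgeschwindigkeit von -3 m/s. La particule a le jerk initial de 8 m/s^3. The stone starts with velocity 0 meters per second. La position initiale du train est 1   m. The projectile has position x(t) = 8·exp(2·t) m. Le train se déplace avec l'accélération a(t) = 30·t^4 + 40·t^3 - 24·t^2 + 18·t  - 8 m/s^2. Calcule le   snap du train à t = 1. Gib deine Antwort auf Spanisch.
Debemos derivar nuestra ecuación de la aceleración a(t) = 30·t^4 + 40·t^3 - 24·t^2 + 18·t - 8 2 veces. La derivada de la aceleración da la sacudida: j(t) = 120·t^3 + 120·t^2 - 48·t + 18. Derivando la sacudida, obtenemos el snap: s(t) = 360·t^2 + 240·t - 48. Tenemos el snap s(t) = 360·t^2 + 240·t - 48. Sustituyendo t = 1: s(1) = 552.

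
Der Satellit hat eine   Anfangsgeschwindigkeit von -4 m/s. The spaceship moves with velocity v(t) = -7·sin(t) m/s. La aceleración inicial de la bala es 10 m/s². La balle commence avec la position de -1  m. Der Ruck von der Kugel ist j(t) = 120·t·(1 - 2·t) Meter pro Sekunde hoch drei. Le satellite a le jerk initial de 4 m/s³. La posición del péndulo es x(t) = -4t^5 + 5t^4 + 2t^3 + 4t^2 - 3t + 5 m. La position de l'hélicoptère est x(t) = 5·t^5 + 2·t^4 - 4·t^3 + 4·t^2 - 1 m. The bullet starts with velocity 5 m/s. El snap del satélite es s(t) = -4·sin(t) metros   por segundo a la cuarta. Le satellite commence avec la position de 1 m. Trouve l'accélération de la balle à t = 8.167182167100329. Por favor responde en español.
Necesitamos integrar nuestra ecuación de la sacudida j(t) = 120·t·(1 - 2·t) 1 vez. La antiderivada de la sacudida, con a(0) = 10, da la aceleración: a(t) = -80·t^3 + 60·t^2 + 10. Usando a(t) = -80·t^3 + 60·t^2 + 10 y sustituyendo t = 8.167182167100329, encontramos a = -39569.7837951385.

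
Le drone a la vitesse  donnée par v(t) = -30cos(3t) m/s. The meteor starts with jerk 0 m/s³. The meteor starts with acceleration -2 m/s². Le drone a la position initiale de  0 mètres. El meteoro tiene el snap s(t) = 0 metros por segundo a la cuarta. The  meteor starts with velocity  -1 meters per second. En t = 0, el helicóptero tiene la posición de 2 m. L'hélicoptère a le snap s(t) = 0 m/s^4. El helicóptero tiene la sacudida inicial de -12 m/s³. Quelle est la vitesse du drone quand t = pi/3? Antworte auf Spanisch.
De la ecuación de la velocidad v(t) = -30·cos(3·t), sustituimos t = pi/3 para obtener v = 30.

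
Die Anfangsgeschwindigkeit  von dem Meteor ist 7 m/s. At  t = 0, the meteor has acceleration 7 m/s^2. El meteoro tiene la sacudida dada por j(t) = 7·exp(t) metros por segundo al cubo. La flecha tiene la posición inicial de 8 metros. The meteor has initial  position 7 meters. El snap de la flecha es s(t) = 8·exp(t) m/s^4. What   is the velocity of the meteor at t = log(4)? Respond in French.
Pour résoudre ceci, nous devons prendre 2 intégrales de notre équation du jerk j(t) = 7·exp(t). La primitive du jerk, avec a(0) = 7, donne l'accélération: a(t) = 7·exp(t). En intégrant l'accélération et en utilisant la condition initiale v(0) = 7, nous obtenons v(t) = 7·exp(t). De l'équation de la vitesse v(t) = 7·exp(t), nous substituons t = log(4) pour obtenir v = 28.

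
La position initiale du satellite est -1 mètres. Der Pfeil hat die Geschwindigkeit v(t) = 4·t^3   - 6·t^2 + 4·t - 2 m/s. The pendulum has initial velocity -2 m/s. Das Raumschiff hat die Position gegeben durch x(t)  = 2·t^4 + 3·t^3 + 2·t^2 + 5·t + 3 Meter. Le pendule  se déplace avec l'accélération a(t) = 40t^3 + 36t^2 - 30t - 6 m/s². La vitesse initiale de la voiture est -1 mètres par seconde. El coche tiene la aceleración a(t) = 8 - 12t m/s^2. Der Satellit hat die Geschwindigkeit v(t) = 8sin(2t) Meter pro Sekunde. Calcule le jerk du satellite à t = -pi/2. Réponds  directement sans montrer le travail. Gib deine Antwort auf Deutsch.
Der Ruck bei t = -pi/2 ist j = 0.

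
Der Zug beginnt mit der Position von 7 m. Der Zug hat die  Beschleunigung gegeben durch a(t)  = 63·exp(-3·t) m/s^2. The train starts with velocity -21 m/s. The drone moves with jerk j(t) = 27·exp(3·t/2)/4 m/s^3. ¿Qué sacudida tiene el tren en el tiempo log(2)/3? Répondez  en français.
Nous devons dériver notre équation de l'accélération a(t) = 63·exp(-3·t) 1 fois. En prenant d/dt de a(t), nous trouvons j(t) = -189·exp(-3·t). Nous avons le jerk j(t) = -189·exp(-3·t). En substituant t = log(2)/3: j(log(2)/3) = -189/2.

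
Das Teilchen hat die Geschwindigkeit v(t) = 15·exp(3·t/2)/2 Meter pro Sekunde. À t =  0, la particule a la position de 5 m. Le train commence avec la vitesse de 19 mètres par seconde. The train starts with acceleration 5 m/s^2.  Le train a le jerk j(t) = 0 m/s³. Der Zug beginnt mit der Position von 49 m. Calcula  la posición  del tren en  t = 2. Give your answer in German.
Wir müssen unsere Gleichung für den Ruck j(t) = 0 3-mal integrieren. Das Integral von dem Ruck, mit a(0) = 5, ergibt die Beschleunigung: a(t) = 5. Das Integral von der Beschleunigung ist die Geschwindigkeit. Mit v(0) = 19 erhalten wir v(t) = 5·t + 19. Die Stammfunktion von der Geschwindigkeit, mit x(0) = 49, ergibt die Position: x(t) = 5·t^2/2 + 19·t + 49. Aus der Gleichung für die Position x(t) = 5·t^2/2 + 19·t + 49, setzen wir t = 2 ein und erhalten x = 97.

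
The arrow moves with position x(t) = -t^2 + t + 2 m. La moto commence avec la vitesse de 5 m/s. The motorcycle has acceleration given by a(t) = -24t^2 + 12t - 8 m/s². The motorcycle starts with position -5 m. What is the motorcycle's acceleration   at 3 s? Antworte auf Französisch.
En utilisant a(t) = -24·t^2 + 12·t - 8 et en substituant t = 3, nous trouvons a = -188.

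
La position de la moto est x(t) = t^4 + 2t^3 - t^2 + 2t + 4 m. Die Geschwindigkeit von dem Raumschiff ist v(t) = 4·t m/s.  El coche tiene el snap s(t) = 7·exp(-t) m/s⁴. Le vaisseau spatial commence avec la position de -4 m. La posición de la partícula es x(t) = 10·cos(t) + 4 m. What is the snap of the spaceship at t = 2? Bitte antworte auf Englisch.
We must differentiate our velocity equation v(t) = 4·t 3 times. Taking d/dt of v(t), we find a(t) = 4. The derivative of acceleration gives jerk: j(t) = 0. The derivative of jerk gives snap: s(t) = 0. From the given snap equation s(t) = 0, we substitute t = 2 to get s = 0.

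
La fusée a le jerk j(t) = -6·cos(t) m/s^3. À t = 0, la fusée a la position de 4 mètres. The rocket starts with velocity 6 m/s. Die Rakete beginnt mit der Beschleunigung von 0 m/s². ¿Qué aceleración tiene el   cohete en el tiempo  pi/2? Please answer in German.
Ausgehend von dem Ruck j(t) = -6·cos(t), nehmen wir 1 Integral. Das Integral von dem Ruck ist die Beschleunigung. Mit a(0) = 0 erhalten wir a(t) = -6·sin(t). Wir haben die Beschleunigung a(t) = -6·sin(t). Durch Einsetzen von t = pi/2: a(pi/2) = -6.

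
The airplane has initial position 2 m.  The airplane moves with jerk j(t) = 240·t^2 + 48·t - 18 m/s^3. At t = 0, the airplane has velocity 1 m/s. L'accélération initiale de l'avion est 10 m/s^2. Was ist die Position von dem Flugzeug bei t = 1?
Ausgehend von dem Ruck j(t) = 240·t^2 + 48·t - 18, nehmen wir 3 Integrale. Die Stammfunktion von dem Ruck ist die Beschleunigung. Mit a(0) = 10 erhalten wir a(t) = 80·t^3 + 24·t^2 - 18·t + 10. Mit ∫a(t)dt und Anwendung von v(0) = 1, finden wir v(t) = 20·t^4 + 8·t^3 - 9·t^2 + 10·t + 1. Durch Integration von der Geschwindigkeit und Verwendung der Anfangsbedingung x(0) = 2, erhalten wir x(t) = 4·t^5 + 2·t^4 - 3·t^3 + 5·t^2 + t + 2. Mit x(t) = 4·t^5 + 2·t^4 - 3·t^3 + 5·t^2 + t + 2 und Einsetzen von t = 1, finden wir x = 11.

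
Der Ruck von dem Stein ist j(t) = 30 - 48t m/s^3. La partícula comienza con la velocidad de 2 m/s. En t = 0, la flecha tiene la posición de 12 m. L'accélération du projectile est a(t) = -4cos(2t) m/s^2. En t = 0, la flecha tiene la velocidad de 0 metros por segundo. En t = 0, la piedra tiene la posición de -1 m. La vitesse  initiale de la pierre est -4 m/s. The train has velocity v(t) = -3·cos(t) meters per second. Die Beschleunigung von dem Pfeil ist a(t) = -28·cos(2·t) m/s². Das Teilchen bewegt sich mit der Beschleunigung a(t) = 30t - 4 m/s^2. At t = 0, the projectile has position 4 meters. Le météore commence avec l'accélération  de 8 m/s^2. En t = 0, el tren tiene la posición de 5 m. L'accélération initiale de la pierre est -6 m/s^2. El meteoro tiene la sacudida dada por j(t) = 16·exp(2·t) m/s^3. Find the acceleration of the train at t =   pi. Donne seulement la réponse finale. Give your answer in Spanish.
En t = pi, a = 0.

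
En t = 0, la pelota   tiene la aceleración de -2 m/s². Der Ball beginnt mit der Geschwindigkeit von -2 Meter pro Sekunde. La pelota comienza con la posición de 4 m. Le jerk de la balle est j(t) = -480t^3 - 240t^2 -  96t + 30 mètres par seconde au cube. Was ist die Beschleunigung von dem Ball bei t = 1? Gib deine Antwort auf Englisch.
Starting from jerk j(t) = -480·t^3 - 240·t^2 - 96·t + 30, we take 1 antiderivative. The antiderivative of jerk, with a(0) = -2, gives acceleration: a(t) = -120·t^4 - 80·t^3 - 48·t^2 + 30·t - 2. We have acceleration a(t) = -120·t^4 - 80·t^3 - 48·t^2 + 30·t - 2. Substituting t = 1: a(1) = -220.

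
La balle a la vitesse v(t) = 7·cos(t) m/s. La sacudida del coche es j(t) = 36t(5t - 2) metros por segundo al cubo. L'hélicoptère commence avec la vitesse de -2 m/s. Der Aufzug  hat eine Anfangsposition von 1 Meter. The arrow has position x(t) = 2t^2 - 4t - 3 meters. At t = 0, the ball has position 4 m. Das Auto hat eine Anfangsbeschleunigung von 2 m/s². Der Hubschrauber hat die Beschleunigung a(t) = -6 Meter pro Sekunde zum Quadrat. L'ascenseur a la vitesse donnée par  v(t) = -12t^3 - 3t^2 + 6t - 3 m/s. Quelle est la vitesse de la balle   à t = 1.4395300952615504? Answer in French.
De l'équation de la vitesse v(t) = 7·cos(t), nous substituons t = 1.4395300952615504 pour obtenir v = 0.916227097081318.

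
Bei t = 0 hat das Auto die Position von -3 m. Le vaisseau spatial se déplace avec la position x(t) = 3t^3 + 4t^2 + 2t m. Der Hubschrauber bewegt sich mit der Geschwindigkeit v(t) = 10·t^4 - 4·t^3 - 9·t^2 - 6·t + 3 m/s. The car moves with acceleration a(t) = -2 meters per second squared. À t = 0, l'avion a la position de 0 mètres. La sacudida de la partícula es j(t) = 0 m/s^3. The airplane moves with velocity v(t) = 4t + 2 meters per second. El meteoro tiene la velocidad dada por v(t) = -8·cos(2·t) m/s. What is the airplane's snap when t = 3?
To solve this, we need to take 3 derivatives of our velocity equation v(t) = 4·t + 2. The derivative of velocity gives acceleration: a(t) = 4. Taking d/dt of a(t), we find j(t) = 0. The derivative of jerk gives snap: s(t) = 0. We have snap s(t) = 0. Substituting t = 3: s(3) = 0.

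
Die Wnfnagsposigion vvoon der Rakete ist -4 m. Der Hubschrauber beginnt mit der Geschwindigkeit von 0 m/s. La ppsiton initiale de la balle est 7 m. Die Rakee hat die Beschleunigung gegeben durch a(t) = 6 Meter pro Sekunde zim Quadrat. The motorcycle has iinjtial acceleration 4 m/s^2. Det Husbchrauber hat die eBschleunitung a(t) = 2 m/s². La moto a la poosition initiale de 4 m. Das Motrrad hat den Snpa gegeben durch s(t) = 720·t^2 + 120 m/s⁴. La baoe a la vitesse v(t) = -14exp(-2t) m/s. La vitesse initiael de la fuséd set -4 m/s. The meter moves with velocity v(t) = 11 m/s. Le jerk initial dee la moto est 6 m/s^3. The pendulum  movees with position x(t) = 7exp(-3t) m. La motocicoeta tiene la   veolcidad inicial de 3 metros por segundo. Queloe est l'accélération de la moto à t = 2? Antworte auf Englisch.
We need to integrate our snap equation s(t) = 720·t^2 + 120 2 times. The antiderivative of snap is jerk. Using j(0) = 6, we get j(t) = 240·t^3 + 120·t + 6. Integrating jerk and using the initial condition a(0) = 4, we get a(t) = 60·t^4 + 60·t^2 + 6·t + 4. We have acceleration a(t) = 60·t^4 + 60·t^2 + 6·t + 4. Substituting t = 2: a(2) = 1216.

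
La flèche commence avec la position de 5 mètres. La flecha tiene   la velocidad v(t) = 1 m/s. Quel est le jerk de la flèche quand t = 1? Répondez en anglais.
Starting from velocity v(t) = 1, we take 2 derivatives. Differentiating velocity, we get acceleration: a(t) = 0. Differentiating acceleration, we get jerk: j(t) = 0. From the given jerk equation j(t) = 0, we substitute t = 1 to get j = 0.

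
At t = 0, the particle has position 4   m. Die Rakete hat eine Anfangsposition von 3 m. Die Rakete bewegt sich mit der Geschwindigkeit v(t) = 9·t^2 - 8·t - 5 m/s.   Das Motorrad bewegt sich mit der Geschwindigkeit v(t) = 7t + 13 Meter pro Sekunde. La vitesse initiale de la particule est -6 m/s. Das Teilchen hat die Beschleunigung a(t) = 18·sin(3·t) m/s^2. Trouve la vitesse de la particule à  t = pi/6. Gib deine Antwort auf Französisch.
Pour résoudre ceci, nous devons prendre 1 intégrale de notre équation de l'accélération a(t) = 18·sin(3·t). En intégrant l'accélération et en utilisant la condition initiale v(0) = -6, nous obtenons v(t) = -6·cos(3·t). En utilisant v(t) = -6·cos(3·t) et en substituant t = pi/6, nous trouvons v = 0.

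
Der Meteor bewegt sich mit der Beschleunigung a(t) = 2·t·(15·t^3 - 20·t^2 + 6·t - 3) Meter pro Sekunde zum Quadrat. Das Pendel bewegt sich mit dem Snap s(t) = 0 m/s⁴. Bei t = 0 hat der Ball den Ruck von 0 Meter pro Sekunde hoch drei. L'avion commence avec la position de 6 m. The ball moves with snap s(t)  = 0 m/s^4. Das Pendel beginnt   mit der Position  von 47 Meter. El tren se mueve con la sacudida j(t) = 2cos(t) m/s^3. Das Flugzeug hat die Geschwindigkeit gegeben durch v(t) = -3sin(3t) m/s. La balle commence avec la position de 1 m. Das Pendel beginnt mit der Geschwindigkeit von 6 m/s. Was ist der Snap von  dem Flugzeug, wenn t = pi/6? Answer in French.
Nous devons dériver notre équation de la vitesse v(t) = -3·sin(3·t) 3 fois. En dérivant la vitesse, nous obtenons l'accélération: a(t) = -9·cos(3·t). En dérivant l'accélération, nous obtenons le jerk: j(t) = 27·sin(3·t). En prenant d/dt de j(t), nous trouvons s(t) = 81·cos(3·t). En utilisant s(t) = 81·cos(3·t) et en substituant t = pi/6, nous trouvons s = 0.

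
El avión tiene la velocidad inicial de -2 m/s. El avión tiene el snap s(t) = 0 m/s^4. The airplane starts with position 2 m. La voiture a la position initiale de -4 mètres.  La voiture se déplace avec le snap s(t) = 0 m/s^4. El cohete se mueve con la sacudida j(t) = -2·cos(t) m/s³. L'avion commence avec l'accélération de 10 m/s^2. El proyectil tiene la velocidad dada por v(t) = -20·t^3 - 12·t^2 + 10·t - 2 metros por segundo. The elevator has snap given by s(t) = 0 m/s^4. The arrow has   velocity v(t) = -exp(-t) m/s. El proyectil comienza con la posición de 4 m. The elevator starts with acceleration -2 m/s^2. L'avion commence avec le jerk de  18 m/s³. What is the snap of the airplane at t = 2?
From the given snap equation s(t) = 0, we substitute t = 2 to get s = 0.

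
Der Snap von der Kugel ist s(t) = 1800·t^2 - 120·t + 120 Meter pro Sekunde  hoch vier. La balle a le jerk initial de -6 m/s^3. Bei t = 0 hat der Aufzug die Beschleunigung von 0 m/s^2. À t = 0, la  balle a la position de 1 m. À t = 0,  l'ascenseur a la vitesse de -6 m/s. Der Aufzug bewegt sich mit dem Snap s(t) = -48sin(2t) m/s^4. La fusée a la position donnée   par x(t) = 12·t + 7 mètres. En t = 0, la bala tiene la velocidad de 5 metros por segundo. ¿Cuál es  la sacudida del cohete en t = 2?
Debemos derivar nuestra ecuación de la posición x(t) = 12·t + 7 3 veces. La derivada de la posición da la velocidad: v(t) = 12. Derivando la velocidad, obtenemos la aceleración: a(t) = 0. Derivando la aceleración, obtenemos la sacudida: j(t) = 0. De la ecuación de la sacudida j(t) = 0, sustituimos t = 2 para obtener j = 0.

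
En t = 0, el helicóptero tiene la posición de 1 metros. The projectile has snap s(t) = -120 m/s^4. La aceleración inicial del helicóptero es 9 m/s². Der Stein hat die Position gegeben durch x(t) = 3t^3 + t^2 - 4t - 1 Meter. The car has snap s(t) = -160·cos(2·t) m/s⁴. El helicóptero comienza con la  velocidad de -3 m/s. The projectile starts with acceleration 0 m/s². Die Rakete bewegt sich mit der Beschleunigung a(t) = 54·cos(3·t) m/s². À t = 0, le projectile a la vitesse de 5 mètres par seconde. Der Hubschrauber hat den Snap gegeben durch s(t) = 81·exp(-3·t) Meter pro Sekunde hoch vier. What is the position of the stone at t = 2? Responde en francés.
En utilisant x(t) = 3·t^3 + t^2 - 4·t - 1 et en substituant t = 2, nous trouvons x = 19.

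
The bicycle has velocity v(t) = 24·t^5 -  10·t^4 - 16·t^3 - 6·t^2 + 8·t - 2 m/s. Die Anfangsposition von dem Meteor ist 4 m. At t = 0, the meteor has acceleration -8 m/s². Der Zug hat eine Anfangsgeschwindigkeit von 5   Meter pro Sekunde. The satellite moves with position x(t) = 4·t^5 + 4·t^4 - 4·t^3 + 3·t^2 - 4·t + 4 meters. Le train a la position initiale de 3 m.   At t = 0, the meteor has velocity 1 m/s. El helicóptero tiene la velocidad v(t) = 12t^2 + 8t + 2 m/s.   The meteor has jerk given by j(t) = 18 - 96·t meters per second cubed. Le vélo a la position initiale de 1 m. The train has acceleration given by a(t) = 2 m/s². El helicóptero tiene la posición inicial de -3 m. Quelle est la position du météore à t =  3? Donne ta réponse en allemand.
Ausgehend von dem Ruck j(t) = 18 - 96·t, nehmen wir 3 Stammfunktionen. Das Integral von dem Ruck ist die Beschleunigung. Mit a(0) = -8 erhalten wir a(t) = -48·t^2 + 18·t - 8. Mit ∫a(t)dt und Anwendung von v(0) = 1, finden wir v(t) = -16·t^3 + 9·t^2 - 8·t + 1. Mit ∫v(t)dt und Anwendung von x(0) = 4, finden wir x(t) = -4·t^4 + 3·t^3 - 4·t^2 + t + 4. Aus der Gleichung für die Position x(t) = -4·t^4 + 3·t^3 - 4·t^2 + t + 4, setzen wir t = 3 ein und erhalten x = -272.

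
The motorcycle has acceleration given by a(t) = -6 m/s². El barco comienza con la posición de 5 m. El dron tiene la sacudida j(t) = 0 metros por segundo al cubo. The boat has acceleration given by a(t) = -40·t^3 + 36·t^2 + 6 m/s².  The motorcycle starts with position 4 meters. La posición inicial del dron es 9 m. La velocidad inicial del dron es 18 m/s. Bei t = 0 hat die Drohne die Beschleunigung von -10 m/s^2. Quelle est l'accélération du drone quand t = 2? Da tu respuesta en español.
Necesitamos integrar nuestra ecuación de la sacudida j(t) = 0 1 vez. Tomando ∫j(t)dt y aplicando a(0) = -10, encontramos a(t) = -10. Tenemos la aceleración a(t) = -10. Sustituyendo t = 2: a(2) = -10.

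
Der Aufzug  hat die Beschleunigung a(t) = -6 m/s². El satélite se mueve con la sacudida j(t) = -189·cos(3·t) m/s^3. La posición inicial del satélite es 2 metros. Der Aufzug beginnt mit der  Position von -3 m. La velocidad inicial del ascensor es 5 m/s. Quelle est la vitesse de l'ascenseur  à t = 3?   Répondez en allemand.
Um dies zu lösen, müssen wir 1 Stammfunktion unserer Gleichung für die Beschleunigung a(t) = -6 finden. Die Stammfunktion von der Beschleunigung ist die Geschwindigkeit. Mit v(0) = 5 erhalten wir v(t) = 5 - 6·t. Wir haben die Geschwindigkeit v(t) = 5 - 6·t. Durch Einsetzen von t = 3: v(3) = -13.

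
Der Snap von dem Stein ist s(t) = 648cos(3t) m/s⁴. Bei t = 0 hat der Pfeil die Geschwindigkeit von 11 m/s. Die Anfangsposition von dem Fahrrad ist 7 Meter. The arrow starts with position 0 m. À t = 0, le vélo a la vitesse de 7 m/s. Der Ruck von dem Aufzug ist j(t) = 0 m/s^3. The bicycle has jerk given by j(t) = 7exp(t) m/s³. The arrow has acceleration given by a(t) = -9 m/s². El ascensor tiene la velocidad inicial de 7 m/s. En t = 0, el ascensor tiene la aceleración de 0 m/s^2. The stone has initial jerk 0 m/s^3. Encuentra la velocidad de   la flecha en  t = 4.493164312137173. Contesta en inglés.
We need to integrate our acceleration equation a(t) = -9 1 time. Taking ∫a(t)dt and applying v(0) = 11, we find v(t) = 11 - 9·t. We have velocity v(t) = 11 - 9·t. Substituting t = 4.493164312137173: v(4.493164312137173) = -29.4384788092346.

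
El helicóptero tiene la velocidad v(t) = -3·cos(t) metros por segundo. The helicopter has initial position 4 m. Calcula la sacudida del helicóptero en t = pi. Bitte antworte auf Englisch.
We must differentiate our velocity equation v(t) = -3·cos(t) 2 times. The derivative of velocity gives acceleration: a(t) = 3·sin(t). Taking d/dt of a(t), we find j(t) = 3·cos(t). From the given jerk equation j(t) = 3·cos(t), we substitute t = pi to get j = -3.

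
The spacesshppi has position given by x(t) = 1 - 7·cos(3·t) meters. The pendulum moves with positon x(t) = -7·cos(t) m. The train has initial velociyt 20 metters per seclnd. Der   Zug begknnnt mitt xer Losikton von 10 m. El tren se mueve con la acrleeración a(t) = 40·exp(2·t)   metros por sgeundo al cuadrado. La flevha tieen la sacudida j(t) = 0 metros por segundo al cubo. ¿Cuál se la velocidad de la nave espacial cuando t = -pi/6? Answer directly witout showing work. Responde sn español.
La velocidad en t = -pi/6 es v = -21.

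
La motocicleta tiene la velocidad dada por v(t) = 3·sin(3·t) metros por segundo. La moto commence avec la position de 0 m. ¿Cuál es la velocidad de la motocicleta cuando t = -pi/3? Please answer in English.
Using v(t) = 3·sin(3·t) and substituting t = -pi/3, we find v = 0.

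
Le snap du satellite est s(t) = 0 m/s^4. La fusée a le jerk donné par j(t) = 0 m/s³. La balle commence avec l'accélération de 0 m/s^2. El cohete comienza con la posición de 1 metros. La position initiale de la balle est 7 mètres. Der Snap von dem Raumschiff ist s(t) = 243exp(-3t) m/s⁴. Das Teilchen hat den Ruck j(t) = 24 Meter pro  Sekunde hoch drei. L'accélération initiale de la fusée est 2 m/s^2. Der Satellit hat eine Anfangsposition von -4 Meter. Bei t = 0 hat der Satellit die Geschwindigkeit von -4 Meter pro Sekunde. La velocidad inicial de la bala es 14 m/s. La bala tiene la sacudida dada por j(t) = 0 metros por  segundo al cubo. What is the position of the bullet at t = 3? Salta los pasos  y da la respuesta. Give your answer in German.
x(3) = 49.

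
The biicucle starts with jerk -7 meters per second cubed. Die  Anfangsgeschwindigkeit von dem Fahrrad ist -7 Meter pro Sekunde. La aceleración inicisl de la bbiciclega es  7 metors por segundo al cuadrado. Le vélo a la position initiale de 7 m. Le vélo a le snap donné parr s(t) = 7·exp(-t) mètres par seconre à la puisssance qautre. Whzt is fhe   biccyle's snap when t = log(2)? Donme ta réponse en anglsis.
From the given snap equation s(t) = 7·exp(-t), we substitute t = log(2) to get s = 7/2.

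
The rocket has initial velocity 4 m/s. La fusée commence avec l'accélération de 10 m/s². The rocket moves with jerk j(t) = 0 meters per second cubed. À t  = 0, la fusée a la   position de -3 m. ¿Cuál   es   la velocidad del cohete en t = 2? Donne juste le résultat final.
En t = 2, v = 24.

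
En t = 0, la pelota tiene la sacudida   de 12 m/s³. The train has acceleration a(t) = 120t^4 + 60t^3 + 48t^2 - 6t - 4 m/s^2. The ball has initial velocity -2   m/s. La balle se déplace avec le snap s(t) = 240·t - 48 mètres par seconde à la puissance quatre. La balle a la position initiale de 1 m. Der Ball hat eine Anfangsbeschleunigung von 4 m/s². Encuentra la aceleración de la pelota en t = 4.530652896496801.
Para resolver esto, necesitamos tomar 2 integrales de nuestra ecuación del snap s(t) = 240·t - 48. Tomando ∫s(t)dt y aplicando j(0) = 12, encontramos j(t) = 120·t^2 - 48·t + 12. La antiderivada de la sacudida es la aceleración. Usando a(0) = 4, obtenemos a(t) = 40·t^3 - 24·t^2 + 12·t + 4. Usando a(t) = 40·t^3 - 24·t^2 + 12·t + 4 y sustituyendo t = 4.530652896496801, encontramos a = 3285.71933329326.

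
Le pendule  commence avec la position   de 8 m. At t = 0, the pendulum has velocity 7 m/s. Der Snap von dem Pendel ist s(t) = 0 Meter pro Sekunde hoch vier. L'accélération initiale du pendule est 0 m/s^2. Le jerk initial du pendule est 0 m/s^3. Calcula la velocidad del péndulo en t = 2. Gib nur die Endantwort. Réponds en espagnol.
En t = 2, v = 7.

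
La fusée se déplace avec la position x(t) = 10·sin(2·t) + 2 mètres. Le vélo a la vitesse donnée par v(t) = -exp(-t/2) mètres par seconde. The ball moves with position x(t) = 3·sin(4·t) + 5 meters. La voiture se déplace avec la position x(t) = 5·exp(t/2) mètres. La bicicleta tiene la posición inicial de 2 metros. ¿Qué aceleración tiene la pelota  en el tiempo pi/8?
Debemos derivar nuestra ecuación de la posición x(t) = 3·sin(4·t) + 5 2 veces. Tomando d/dt de x(t), encontramos v(t) = 12·cos(4·t). La derivada de la velocidad da la aceleración: a(t) = -48·sin(4·t). Usando a(t) = -48·sin(4·t) y sustituyendo t = pi/8, encontramos a = -48.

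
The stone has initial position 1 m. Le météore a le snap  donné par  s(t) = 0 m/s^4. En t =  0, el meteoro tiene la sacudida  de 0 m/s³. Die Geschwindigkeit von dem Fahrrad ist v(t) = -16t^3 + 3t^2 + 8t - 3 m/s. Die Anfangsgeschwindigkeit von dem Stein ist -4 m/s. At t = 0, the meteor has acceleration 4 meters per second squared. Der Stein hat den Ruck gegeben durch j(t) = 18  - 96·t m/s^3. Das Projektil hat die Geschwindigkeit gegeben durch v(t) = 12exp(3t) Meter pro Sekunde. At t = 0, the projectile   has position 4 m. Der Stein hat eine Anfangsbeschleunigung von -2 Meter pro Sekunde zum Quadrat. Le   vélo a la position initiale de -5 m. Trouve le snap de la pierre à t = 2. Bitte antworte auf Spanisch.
Debemos derivar nuestra ecuación de la sacudida j(t) = 18 - 96·t 1 vez. La derivada de la sacudida da el snap: s(t) = -96. Tenemos el snap s(t) = -96. Sustituyendo t = 2: s(2) = -96.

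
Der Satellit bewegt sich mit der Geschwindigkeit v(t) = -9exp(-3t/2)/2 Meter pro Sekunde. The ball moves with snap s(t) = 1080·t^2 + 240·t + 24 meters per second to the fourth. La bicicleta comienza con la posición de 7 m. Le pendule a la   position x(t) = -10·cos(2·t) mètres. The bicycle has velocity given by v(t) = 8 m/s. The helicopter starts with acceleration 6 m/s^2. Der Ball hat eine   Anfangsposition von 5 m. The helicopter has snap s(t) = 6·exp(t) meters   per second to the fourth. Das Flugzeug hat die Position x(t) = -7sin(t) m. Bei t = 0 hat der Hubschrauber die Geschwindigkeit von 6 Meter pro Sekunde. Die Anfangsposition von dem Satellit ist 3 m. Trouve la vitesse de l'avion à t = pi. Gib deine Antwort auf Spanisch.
Partiendo de la posición x(t) = -7·sin(t), tomamos 1 derivada. Derivando la posición, obtenemos la velocidad: v(t) = -7·cos(t). Tenemos la velocidad v(t) = -7·cos(t). Sustituyendo t = pi: v(pi) = 7.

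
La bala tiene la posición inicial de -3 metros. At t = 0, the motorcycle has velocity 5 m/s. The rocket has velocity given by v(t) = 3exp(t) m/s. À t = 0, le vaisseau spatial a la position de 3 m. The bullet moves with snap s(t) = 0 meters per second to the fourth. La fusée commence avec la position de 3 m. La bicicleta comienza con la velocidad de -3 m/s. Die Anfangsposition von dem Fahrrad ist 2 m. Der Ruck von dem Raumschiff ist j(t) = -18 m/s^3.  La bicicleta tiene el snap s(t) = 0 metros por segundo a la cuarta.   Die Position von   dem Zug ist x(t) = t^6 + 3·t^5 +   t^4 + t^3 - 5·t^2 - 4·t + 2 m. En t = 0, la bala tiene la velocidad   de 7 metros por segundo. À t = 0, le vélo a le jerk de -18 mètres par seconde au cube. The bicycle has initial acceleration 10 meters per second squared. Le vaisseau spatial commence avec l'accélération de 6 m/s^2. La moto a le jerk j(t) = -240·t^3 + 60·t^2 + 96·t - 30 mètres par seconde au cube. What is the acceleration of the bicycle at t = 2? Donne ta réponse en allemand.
Wir müssen unsere Gleichung für den Snap s(t) = 0 2-mal integrieren. Das Integral von dem Snap ist der Ruck. Mit j(0) = -18 erhalten wir j(t) = -18. Das Integral von dem Ruck ist die Beschleunigung. Mit a(0) = 10 erhalten wir a(t) = 10 - 18·t. Aus der Gleichung für die Beschleunigung a(t) = 10 - 18·t, setzen wir t = 2 ein und erhalten a = -26.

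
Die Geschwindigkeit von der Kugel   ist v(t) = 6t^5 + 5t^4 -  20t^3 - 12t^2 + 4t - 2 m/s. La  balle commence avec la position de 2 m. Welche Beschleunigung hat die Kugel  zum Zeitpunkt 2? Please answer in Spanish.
Debemos derivar nuestra ecuación de la velocidad v(t) = 6·t^5 + 5·t^4 - 20·t^3 - 12·t^2 + 4·t - 2 1 vez. Derivando la velocidad, obtenemos la aceleración: a(t) = 30·t^4 + 20·t^3 - 60·t^2 - 24·t + 4. De la ecuación de la aceleración a(t) = 30·t^4 + 20·t^3 - 60·t^2 - 24·t + 4, sustituimos t = 2 para obtener a = 356.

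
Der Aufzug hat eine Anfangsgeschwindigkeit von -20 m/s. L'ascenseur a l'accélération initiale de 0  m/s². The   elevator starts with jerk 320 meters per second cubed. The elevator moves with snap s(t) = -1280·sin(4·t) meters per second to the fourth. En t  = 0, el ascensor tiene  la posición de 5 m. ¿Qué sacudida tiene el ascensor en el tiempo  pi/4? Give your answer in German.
Ausgehend von dem Snap s(t) = -1280·sin(4·t), nehmen wir 1 Stammfunktion. Die Stammfunktion von dem Snap, mit j(0) = 320, ergibt den Ruck: j(t) = 320·cos(4·t). Wir haben den Ruck j(t) = 320·cos(4·t). Durch Einsetzen von t = pi/4: j(pi/4) = -320.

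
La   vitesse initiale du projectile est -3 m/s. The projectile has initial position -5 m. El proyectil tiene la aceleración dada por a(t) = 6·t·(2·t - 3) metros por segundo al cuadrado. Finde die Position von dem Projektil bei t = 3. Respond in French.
Nous devons intégrer notre équation de l'accélération a(t) = 6·t·(2·t - 3) 2 fois. La primitive de l'accélération est la vitesse. En utilisant v(0) = -3, nous obtenons v(t) = 4·t^3 - 9·t^2 - 3. La primitive de la vitesse, avec x(0) = -5, donne la position: x(t) = t^4 - 3·t^3 - 3·t - 5. En utilisant x(t) = t^4 - 3·t^3 - 3·t - 5 et en substituant t = 3, nous trouvons x = -14.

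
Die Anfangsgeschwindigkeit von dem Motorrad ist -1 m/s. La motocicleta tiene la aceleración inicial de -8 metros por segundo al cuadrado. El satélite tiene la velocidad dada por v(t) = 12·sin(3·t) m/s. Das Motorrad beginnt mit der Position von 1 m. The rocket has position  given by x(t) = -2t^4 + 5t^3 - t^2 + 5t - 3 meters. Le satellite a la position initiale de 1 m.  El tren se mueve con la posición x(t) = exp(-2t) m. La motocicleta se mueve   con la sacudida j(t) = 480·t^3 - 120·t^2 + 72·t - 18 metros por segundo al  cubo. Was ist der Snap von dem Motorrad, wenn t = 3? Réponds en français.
Pour résoudre ceci, nous devons prendre 1 dérivée de notre équation du jerk j(t) = 480·t^3 - 120·t^2 + 72·t - 18. En dérivant le jerk, nous obtenons le snap: s(t) = 1440·t^2 - 240·t + 72. En utilisant s(t) = 1440·t^2 - 240·t + 72 et en substituant t = 3, nous trouvons s = 12312.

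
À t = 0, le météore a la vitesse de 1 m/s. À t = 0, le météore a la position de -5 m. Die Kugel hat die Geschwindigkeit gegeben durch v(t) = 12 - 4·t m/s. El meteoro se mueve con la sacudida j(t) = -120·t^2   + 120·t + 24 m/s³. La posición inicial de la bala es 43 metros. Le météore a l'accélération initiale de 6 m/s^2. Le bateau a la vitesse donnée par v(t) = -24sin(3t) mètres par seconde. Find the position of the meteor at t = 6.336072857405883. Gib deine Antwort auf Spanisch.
Necesitamos integrar nuestra ecuación de la sacudida j(t) = -120·t^2 + 120·t + 24 3 veces. Integrando la sacudida y usando la condición inicial a(0) = 6, obtenemos a(t) = -40·t^3 + 60·t^2 + 24·t + 6. La antiderivada de la aceleración es la velocidad. Usando v(0) = 1, obtenemos v(t) = -10·t^4 + 20·t^3 + 12·t^2 + 6·t + 1. Integrando la velocidad y usando la condición inicial x(0) = -5, obtenemos x(t) = -2·t^5 + 5·t^4 + 4·t^3 + 3·t^2 + t - 5. De la ecuación de la posición x(t) = -2·t^5 + 5·t^4 + 4·t^3 + 3·t^2 + t - 5, sustituimos t = 6.336072857405883 para obtener x = -11225.8551304005.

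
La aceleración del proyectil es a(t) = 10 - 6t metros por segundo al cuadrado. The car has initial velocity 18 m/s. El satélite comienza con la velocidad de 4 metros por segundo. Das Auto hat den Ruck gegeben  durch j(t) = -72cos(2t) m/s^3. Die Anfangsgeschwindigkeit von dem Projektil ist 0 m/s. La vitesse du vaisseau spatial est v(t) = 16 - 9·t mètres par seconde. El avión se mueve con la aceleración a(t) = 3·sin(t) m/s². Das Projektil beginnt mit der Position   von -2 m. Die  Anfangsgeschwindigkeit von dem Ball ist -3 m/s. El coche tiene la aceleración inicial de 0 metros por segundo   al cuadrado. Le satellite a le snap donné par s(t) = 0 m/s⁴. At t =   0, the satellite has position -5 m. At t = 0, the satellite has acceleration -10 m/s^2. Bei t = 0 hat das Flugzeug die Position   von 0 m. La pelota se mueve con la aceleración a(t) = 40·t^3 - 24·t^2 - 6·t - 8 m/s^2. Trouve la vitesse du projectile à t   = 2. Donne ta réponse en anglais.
Starting from acceleration a(t) = 10 - 6·t, we take 1 integral. The integral of acceleration is velocity. Using v(0) = 0, we get v(t) = t·(10 - 3·t). We have velocity v(t) = t·(10 - 3·t). Substituting t = 2: v(2) = 8.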